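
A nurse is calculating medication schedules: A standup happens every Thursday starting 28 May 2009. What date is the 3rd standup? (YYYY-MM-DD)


First occurrence: 2009-05-28 (occurrence 1)
Each occurrence is 7 days after the previous.
Occurrence 3 is 2 weeks after the first.
2 weeks = 14 days
2009-05-28 + 14 days = 2009-06-11

2009-06-11


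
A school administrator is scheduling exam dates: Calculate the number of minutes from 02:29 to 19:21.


Start time: 02:29 = 149 minutes from midnight
End time: 19:21 = 1161 minutes from midnight
Difference: 1161 - 149 = 1012 minutes
That is 16 hours and 52 minutes

1012


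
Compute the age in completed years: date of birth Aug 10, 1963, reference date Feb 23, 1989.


Birth: 1963-08-10
Reference: 1989-02-23
Year difference: 1989 - 1963 = 26
Has birthday (08-10) occurred by 02-23? No
Birthday not yet reached this year -> subtract 1
Age in full years: 25

25


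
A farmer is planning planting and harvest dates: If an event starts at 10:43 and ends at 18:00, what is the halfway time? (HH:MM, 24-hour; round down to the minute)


Start time: 10:43 = 643 minutes from midnight
End time: 18:00 = 1080 minutes from midnight
Sum: 643 + 1080 = 1723
Midpoint: 1723 / 2 = 861 minutes
Convert: 861 / 60 = 14 hours, 21 minutes
Result: 14:21

14:21


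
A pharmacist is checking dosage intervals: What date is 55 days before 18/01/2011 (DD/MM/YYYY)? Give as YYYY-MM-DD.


Start: 2011-01-18
Subtracting 55 days
Days already passed in January: 18
After going back through January: 37 more days to subtract
December 2010: 31 days, 6 remaining
November 2010 has 30 days, need 6
Result: 2010-11-24

2010-11-24


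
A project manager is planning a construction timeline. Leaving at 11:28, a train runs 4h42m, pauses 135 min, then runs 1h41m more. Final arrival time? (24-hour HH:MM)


Depart: 11:28
Leg 1: +282 min -> 16:10
Layover: +135 min -> 18:25
Leg 2: +101 min -> 20:06
Total travel: 518 minutes = 8h 38m
Arrival: 20:06

20:06


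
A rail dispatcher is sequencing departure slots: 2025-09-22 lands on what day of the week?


Date: 2025-09-22
January 1, 2025 is a Wednesday
Day of year: 265
Offset from Jan 1: 264 days
264 mod 7 = 5
Result: Monday

Monday


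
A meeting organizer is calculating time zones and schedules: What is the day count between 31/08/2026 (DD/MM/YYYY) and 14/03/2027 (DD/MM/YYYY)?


Start date: 2026-08-31
End date: 2027-03-14
Aug 2026: +1 days
Sep 2026: +30 days
Oct 2026: +31 days
... (5 more months)
Total: 195 days

195


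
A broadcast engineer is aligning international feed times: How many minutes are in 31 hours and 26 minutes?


Hours: 31
Extra minutes: 26
Minutes per hour: 60
Hours to minutes: 31 x 60 = 1860
Total: 1860 + 26 = 1886

1886


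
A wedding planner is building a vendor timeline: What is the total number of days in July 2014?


Month: July
Year: 2014
July is a 31-day month
Total: 31 days

31


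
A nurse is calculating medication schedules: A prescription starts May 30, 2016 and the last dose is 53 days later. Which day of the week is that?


Start: 2016-05-30 (Monday)
Step 1 - find target date: add 53 days
  2016-05-30 + 53 days = 2016-07-22
Step 2 - day of week:
  53 mod 7 = 4
  Monday + 4 days -> Friday
Result: Friday (2016-07-22)

Friday


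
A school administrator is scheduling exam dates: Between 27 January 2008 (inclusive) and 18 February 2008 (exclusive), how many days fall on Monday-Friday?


Start: 2008-01-27 (Sunday)
End (exclusive): 2008-02-18 (Monday)
Total calendar days: 22
Full weeks: 22 // 7 = 3 -> 15 weekdays
Remaining 1 days starting on Sunday:
  Sun(-) -> 0 weekdays
Total business days: 15 + 0 = 15

15


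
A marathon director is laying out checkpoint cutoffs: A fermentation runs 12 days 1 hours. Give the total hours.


Days: 12
Extra hours: 1
Hours per day: 24
Days to hours: 12 x 24 = 288
Total: 288 + 1 = 289

289


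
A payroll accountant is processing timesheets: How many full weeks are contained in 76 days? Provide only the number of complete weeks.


Total days: 76
Days per week: 7
Division: 76 / 7 = 10 remainder 6
Complete weeks: 10
Remaining days: 6

10


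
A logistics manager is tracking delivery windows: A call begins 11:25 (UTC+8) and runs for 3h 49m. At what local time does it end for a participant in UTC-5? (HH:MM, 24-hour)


Start: 11:25 in UTC+8
Step 1 - add duration:
  minutes: 25 + 49 = 74 (carry 1h)
  hours: 11 + 3 + 1 = 15
  end in UTC+8: 15:14
Step 2 - convert UTC+8 -> UTC-5:
  offset difference: -5 - (8) = -13 hours
  15 + (-13) = 2 -> mod 24 = 2
Result: 02:14 in UTC-5

02:14


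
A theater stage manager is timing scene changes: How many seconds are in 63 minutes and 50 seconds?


Minutes: 63
Seconds: 50
Convert minutes to seconds: 63 x 60 = 3780
Add remaining seconds: 3780 + 50 = 3830

3830


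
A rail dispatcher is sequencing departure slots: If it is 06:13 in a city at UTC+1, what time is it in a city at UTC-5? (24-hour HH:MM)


Local time: 06:13 at UTC+1 (offset 1h)
Target zone: UTC-5 (offset -5h)
Difference: -5 - (1) = -6 hours
Calculation: 6 + (-6) = 0
Result: 00:13

00:13


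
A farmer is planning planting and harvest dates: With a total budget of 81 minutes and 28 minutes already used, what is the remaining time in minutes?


Total budget: 81 minutes
Time used: 28 minutes
Remaining: 81 - 28 = 53 minutes
Percent used: 34.6%
Percent remaining: 65.4%

53


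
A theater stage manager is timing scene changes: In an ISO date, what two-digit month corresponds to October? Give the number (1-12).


Calendar month order:
9. September
10. October <--
11. November
October is month number 10

10


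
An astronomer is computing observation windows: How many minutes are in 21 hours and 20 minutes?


Hours: 21
Minutes: 20
Convert hours to minutes: 21 x 60 = 1260
Add remaining minutes: 1260 + 20 = 1280

1280


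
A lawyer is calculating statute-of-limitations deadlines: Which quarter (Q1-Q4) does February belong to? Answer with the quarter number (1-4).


Month: February (month 2)
Q1: January-March (months 1-3)
Q2: April-June (months 4-6)
Q3: July-September (months 7-9)
Q4: October-December (months 10-12)
Month 2 falls in Q1

1


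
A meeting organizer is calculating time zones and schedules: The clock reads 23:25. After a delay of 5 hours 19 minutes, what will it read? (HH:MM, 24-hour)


Start time: 23:25
Adding: 5 hours 19 minutes
Minutes: 25 + 19 = 44
Hours: 23 + 5 + 0 = 28
Hour wraparound: 28 mod 24 = 4
Result: 04:44

04:44


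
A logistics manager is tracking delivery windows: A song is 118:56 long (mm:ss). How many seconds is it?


Minutes: 118
Extra seconds: 56
Seconds per minute: 60
Minutes to seconds: 118 x 60 = 7080
Total: 7080 + 56 = 7136

7136


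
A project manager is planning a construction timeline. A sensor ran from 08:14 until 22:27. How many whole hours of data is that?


Start: 08:14
End: 22:27
Hour difference: 22 - 8 = 14 hours
Minute difference: 27 - 14 = 13 minutes
Total minutes: 853
Complete hours: 853 / 60 = 14 (remainder 13)

14


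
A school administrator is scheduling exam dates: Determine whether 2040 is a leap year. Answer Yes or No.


Year: 2040
Divisible by 4? 2040 / 4 = 510.0 -> Yes
Divisible by 100? 2040 / 100 = 20.4 -> No
Divisible by 4 but not 100, so it IS a leap year

Yes


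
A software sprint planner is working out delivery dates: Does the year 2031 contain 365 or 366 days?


Year: 2031
Check leap year rules:
Divisible by 4? No
2031 is not a leap year
Days: 365

365


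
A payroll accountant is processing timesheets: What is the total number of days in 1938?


Year: 1938
Check leap year rules:
Divisible by 4? No
1938 is not a leap year
Days: 365

365


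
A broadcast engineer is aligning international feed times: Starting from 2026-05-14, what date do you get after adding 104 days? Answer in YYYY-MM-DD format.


Start: 2026-05-14
Adding 104 days
Days remaining in May: 17
After May: 87 days still to add
June 2026: 30 days, 57 remaining
July 2026: 31 days, 26 remaining
August 2026 has 31 days, need 26
Result: 2026-08-26

2026-08-26


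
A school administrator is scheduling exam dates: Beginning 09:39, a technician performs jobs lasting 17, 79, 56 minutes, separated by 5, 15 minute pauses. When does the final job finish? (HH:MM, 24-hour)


Start: 09:39 = 579 min from midnight
  after task 1 (17 min): 09:56
  after break (5 min): 10:01
  after task 2 (79 min): 11:20
  after break (15 min): 11:35
  after task 3 (56 min): 12:31
Total elapsed: 172 minutes
End time: 12:31

12:31


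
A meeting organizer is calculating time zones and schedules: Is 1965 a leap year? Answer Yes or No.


Year: 1965
Divisible by 4? 1965 / 4 = 491.25 -> No
Not divisible by 4, so NOT a leap year

No


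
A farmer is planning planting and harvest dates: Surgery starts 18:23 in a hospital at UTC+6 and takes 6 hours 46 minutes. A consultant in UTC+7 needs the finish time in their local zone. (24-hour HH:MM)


Start: 18:23 in UTC+6
Step 1 - add duration:
  minutes: 23 + 46 = 69 (carry 1h)
  hours: 18 + 6 + 1 = 25
  end in UTC+6: 01:09
Step 2 - convert UTC+6 -> UTC+7:
  offset difference: 7 - (6) = 1 hours
  1 + (1) = 2 -> mod 24 = 2
Result: 02:09 in UTC+7

02:09


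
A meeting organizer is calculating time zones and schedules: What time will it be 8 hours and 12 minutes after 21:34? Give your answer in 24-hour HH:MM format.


Start time: 21:34
Adding: 8 hours 12 minutes
Minutes: 34 + 12 = 46
Hours: 21 + 8 + 0 = 29
Hour wraparound: 29 mod 24 = 5
Result: 05:46

05:46


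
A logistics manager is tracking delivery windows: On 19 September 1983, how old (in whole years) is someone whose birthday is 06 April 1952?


Birth: 1952-04-06
Reference: 1983-09-19
Year difference: 1983 - 1952 = 31
Has birthday (04-06) occurred by 09-19? Yes
Age in full years: 31

31


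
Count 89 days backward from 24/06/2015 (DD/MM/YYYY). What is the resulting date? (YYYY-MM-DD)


Start: 2015-06-24
Subtracting 89 days
Days already passed in June: 24
After going back through June: 65 more days to subtract
May 2015: 31 days, 34 remaining
April 2015: 30 days, 4 remaining
March 2015 has 31 days, need 4
Result: 2015-03-27

2015-03-27


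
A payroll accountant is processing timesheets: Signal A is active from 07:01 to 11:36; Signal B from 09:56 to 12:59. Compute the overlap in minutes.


Interval A: [421, 696] minutes from midnight
Interval B: [596, 779] minutes from midnight
Overlap start = max(421, 596) = 596
Overlap end = min(696, 779) = 696
Overlap = 696 - 596 = 100 minutes

100


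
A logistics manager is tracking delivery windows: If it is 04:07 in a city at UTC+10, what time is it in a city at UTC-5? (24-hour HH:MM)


Local time: 04:07 at UTC+10 (offset 10h)
Target zone: UTC-5 (offset -5h)
Difference: -5 - (10) = -15 hours
Calculation: 4 + (-15) = -11
Wraparound: (-11) mod 24 = 13
Result: 13:07

13:07


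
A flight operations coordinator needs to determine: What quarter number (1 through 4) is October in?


Month: October (month 10)
Q1: January-March (months 1-3)
Q2: April-June (months 4-6)
Q3: July-September (months 7-9)
Q4: October-December (months 10-12)
Month 10 falls in Q4

4


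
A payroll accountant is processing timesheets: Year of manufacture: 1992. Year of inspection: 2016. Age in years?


Birth year: 1992
Current year: 2016
Age = current year - birth year
Age = 2016 - 1992 = 24

24


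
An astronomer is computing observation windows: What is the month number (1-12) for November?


Calendar month order:
10. October
11. November <--
12. December
November is month number 11

11


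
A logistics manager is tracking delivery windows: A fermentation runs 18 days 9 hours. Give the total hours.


Days: 18
Extra hours: 9
Hours per day: 24
Days to hours: 18 x 24 = 432
Total: 432 + 9 = 441

441


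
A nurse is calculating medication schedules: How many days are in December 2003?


Month: December
Year: 2003
December is a 31-day month
Total: 31 days

31


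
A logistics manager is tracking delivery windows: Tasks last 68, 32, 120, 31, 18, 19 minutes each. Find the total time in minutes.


Durations: 68, 32, 120, 31, 18, 19
Running sum: 68
+ 32 = 100
+ 120 = 220
+ 31 = 251
+ 18 = 269
+ 19 = 288
Total duration: 288 minutes
That is 4 hours and 48 minutes

288


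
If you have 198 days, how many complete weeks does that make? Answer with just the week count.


Total days: 198
Days per week: 7
Division: 198 / 7 = 28 remainder 2
Complete weeks: 28
Remaining days: 2

28


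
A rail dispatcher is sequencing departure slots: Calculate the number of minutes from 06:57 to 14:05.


Start time: 06:57 = 417 minutes from midnight
End time: 14:05 = 845 minutes from midnight
Difference: 845 - 417 = 428 minutes
That is 7 hours and 8 minutes

428


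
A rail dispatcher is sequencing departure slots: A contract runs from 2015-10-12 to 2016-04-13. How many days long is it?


Start date: 2015-10-12
End date: 2016-04-13
Oct 2015: +20 days
Nov 2015: +30 days
Dec 2015: +31 days
... (4 more months)
Total: 184 days

184


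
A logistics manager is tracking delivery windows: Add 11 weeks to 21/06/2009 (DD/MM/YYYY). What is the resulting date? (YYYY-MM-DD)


Start: 2009-06-21
Weeks to add: 11
Convert to days: 11 x 7 = 77 days
Add 77 days to 2009-06-21
Result: 2009-09-06

2009-09-06


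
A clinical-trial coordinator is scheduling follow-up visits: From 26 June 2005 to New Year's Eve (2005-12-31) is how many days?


Start: June 26, 2005
End: December 31, 2005
Days left in June: 4
July: 31
August: 31
September: 30
October: 31
... plus remaining months
Sum of remaining months: 184
Total: 4 + 184 = 188

188


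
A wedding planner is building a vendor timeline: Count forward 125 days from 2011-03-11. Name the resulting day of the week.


Start: 2011-03-11 (Friday)
Step 1 - find target date: add 125 days
  2011-03-11 + 125 days = 2011-07-14
Step 2 - day of week:
  125 mod 7 = 6
  Friday + 6 days -> Thursday
Result: Thursday (2011-07-14)

Thursday


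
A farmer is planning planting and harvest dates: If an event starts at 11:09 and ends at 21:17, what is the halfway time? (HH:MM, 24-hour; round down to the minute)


Start time: 11:09 = 669 minutes from midnight
End time: 21:17 = 1277 minutes from midnight
Sum: 669 + 1277 = 1946
Midpoint: 1946 / 2 = 973 minutes
Convert: 973 / 60 = 16 hours, 13 minutes
Result: 16:13

16:13


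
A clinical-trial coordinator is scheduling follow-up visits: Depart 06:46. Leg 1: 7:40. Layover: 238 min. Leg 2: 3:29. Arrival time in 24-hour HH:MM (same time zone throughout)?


Depart: 06:46
Leg 1: +460 min -> 14:26
Layover: +238 min -> 18:24
Leg 2: +209 min -> 21:53
Total travel: 907 minutes = 15h 7m
Arrival: 21:53

21:53


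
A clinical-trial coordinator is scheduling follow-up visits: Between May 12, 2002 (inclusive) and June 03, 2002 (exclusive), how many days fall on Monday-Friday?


Start: 2002-05-12 (Sunday)
End (exclusive): 2002-06-03 (Monday)
Total calendar days: 22
Full weeks: 22 // 7 = 3 -> 15 weekdays
Remaining 1 days starting on Sunday:
  Sun(-) -> 0 weekdays
Total business days: 15 + 0 = 15

15


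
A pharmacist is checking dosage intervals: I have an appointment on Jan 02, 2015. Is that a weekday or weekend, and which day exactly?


Date: 2015-01-02
January 1, 2015 is a Thursday
Day of year: 2
Offset from Jan 1: 1 days
1 mod 7 = 1
Result: Friday

Friday


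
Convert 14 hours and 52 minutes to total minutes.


Hours: 14
Minutes: 52
Convert hours to minutes: 14 x 60 = 840
Add remaining minutes: 840 + 52 = 892

892


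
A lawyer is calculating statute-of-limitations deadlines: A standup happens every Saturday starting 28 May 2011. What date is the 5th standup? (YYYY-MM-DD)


First occurrence: 2011-05-28 (occurrence 1)
Each occurrence is 7 days after the previous.
Occurrence 5 is 4 weeks after the first.
4 weeks = 28 days
2011-05-28 + 28 days = 2011-06-25

2011-06-25


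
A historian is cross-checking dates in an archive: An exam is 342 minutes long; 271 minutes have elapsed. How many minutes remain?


Total budget: 342 minutes
Time used: 271 minutes
Remaining: 342 - 271 = 71 minutes
Percent used: 79.2%
Percent remaining: 20.8%

71


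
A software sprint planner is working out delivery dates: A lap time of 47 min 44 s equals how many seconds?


Minutes: 47
Seconds: 44
Convert minutes to seconds: 47 x 60 = 2820
Add remaining seconds: 2820 + 44 = 2864

2864


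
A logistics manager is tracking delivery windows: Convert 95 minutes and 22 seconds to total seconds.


Minutes: 95
Extra seconds: 22
Seconds per minute: 60
Minutes to seconds: 95 x 60 = 5700
Total: 5700 + 22 = 5722

5722


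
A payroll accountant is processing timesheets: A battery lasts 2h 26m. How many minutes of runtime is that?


Hours: 2
Extra minutes: 26
Minutes per hour: 60
Hours to minutes: 2 x 60 = 120
Total: 120 + 26 = 146

146


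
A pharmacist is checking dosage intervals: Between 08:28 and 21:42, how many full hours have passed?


Start: 08:28
End: 21:42
Hour difference: 21 - 8 = 13 hours
Minute difference: 42 - 28 = 14 minutes
Total minutes: 794
Complete hours: 794 / 60 = 13 (remainder 14)

13


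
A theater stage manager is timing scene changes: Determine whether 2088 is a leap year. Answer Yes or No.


Year: 2088
Divisible by 4? 2088 / 4 = 522.0 -> Yes
Divisible by 100? 2088 / 100 = 20.88 -> No
Divisible by 4 but not 100, so it IS a leap year

Yes


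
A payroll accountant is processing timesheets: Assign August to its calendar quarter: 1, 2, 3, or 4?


Month: August (month 8)
Q1: January-March (months 1-3)
Q2: April-June (months 4-6)
Q3: July-September (months 7-9)
Q4: October-December (months 10-12)
Month 8 falls in Q3

3


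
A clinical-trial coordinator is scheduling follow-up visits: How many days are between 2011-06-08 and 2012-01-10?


Start date: 2011-06-08
End date: 2012-01-10
Jun 2011: +23 days
Jul 2011: +31 days
Aug 2011: +31 days
... (5 more months)
Total: 216 days

216


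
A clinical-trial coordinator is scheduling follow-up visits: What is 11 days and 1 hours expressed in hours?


Days: 11
Extra hours: 1
Hours per day: 24
Days to hours: 11 x 24 = 264
Total: 264 + 1 = 265

265


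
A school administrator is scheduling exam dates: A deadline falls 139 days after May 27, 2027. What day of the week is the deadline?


Start: 2027-05-27 (Thursday)
Step 1 - find target date: add 139 days
  2027-05-27 + 139 days = 2027-10-13
Step 2 - day of week:
  139 mod 7 = 6
  Thursday + 6 days -> Wednesday
Result: Wednesday (2027-10-13)

Wednesday


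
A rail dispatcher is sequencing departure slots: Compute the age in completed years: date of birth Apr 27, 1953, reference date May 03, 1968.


Birth: 1953-04-27
Reference: 1968-05-03
Year difference: 1968 - 1953 = 15
Has birthday (04-27) occurred by 05-03? Yes
Age in full years: 15

15


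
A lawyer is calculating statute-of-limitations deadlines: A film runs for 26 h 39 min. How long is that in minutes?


Hours: 26
Minutes: 39
Convert hours to minutes: 26 x 60 = 1560
Add remaining minutes: 1560 + 39 = 1599

1599


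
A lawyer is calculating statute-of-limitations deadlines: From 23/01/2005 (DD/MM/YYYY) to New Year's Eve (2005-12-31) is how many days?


Start: January 23, 2005
End: December 31, 2005
Days left in January: 8
February: 28
March: 31
April: 30
May: 31
... plus remaining months
Sum of remaining months: 334
Total: 8 + 334 = 342

342


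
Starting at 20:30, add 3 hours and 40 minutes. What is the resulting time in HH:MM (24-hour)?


Start time: 20:30
Adding: 3 hours 40 minutes
Minutes: 30 + 40 = 70
Minute overflow: 70 >= 60, so carry 1 hour, minutes = 10
Hours: 20 + 3 + 1 = 24
Hour wraparound: 24 mod 24 = 0
Result: 00:10

00:10


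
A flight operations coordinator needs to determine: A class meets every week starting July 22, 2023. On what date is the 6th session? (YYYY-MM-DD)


First occurrence: 2023-07-22 (occurrence 1)
Each occurrence is 7 days after the previous.
Occurrence 6 is 5 weeks after the first.
5 weeks = 35 days
2023-07-22 + 35 days = 2023-08-26

2023-08-26


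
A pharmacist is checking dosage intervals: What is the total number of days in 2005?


Year: 2005
Check leap year rules:
Divisible by 4? No
2005 is not a leap year
Days: 365

365


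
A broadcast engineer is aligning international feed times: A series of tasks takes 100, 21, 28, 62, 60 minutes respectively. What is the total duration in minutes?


Durations: 100, 21, 28, 62, 60
Running sum: 100
+ 21 = 121
+ 28 = 149
+ 62 = 211
+ 60 = 271
Total duration: 271 minutes
That is 4 hours and 31 minutes

271


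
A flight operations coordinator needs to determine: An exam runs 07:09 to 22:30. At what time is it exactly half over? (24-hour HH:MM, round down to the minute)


Start time: 07:09 = 429 minutes from midnight
End time: 22:30 = 1350 minutes from midnight
Sum: 429 + 1350 = 1779
Midpoint: 1779 / 2 = 889 minutes
Convert: 889 / 60 = 14 hours, 49 minutes
Result: 14:49

14:49


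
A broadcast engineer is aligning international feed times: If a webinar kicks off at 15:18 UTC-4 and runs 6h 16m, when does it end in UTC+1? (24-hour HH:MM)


Start: 15:18 in UTC-4
Step 1 - add duration:
  minutes: 18 + 16 = 34
  hours: 15 + 6 + 0 = 21
  end in UTC-4: 21:34
Step 2 - convert UTC-4 -> UTC+1:
  offset difference: 1 - (-4) = 5 hours
  21 + (5) = 26 -> mod 24 = 2
Result: 02:34 in UTC+1

02:34


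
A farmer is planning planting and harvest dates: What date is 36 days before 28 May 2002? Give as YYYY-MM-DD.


Start: 2002-05-28
Subtracting 36 days
Days already passed in May: 28
After going back through May: 8 more days to subtract
April 2002 has 30 days, need 8
Result: 2002-04-22

2002-04-22


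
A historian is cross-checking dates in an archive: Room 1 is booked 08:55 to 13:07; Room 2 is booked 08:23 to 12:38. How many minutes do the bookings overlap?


Interval A: [535, 787] minutes from midnight
Interval B: [503, 758] minutes from midnight
Overlap start = max(535, 503) = 535
Overlap end = min(787, 758) = 758
Overlap = 758 - 535 = 223 minutes

223


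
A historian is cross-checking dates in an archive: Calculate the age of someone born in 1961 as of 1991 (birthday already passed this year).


Birth year: 1961
Current year: 1991
Age = current year - birth year
Age = 1991 - 1961 = 30

30


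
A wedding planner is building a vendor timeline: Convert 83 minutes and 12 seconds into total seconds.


Minutes: 83
Seconds: 12
Convert minutes to seconds: 83 x 60 = 4980
Add remaining seconds: 4980 + 12 = 4992

4992


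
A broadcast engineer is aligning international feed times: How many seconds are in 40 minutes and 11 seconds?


Minutes: 40
Extra seconds: 11
Seconds per minute: 60
Minutes to seconds: 40 x 60 = 2400
Total: 2400 + 11 = 2411

2411


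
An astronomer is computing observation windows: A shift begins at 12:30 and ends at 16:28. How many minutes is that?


Start time: 12:30 = 750 minutes from midnight
End time: 16:28 = 988 minutes from midnight
Difference: 988 - 750 = 238 minutes
That is 3 hours and 58 minutes

238


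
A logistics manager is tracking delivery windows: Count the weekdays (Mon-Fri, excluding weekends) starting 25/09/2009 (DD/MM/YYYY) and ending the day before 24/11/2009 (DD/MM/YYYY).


Start: 2009-09-25 (Friday)
End (exclusive): 2009-11-24 (Tuesday)
Total calendar days: 60
Full weeks: 60 // 7 = 8 -> 40 weekdays
Remaining 4 days starting on Friday:
  Fri(w), Sat(-), Sun(-), Mon(w) -> 2 weekdays
Total business days: 40 + 2 = 42

42


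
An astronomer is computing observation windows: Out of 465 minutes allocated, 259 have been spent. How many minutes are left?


Total budget: 465 minutes
Time used: 259 minutes
Remaining: 465 - 259 = 206 minutes
Percent used: 55.7%
Percent remaining: 44.3%

206


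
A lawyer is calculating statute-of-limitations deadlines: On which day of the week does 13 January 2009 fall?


Date: 2009-01-13
January 1, 2009 is a Thursday
Day of year: 13
Offset from Jan 1: 12 days
12 mod 7 = 5
Result: Tuesday

Tuesday


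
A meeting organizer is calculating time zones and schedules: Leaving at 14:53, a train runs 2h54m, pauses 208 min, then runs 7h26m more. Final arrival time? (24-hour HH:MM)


Depart: 14:53
Leg 1: +174 min -> 17:47
Layover: +208 min -> 21:15
Leg 2: +446 min -> 04:41
Total travel: 828 minutes = 13h 48m
Arrival: 04:41

04:41


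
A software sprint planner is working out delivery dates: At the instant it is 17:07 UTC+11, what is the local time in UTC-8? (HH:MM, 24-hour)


Local time: 17:07 at UTC+11 (offset 11h)
Target zone: UTC-8 (offset -8h)
Difference: -8 - (11) = -19 hours
Calculation: 17 + (-19) = -2
Wraparound: (-2) mod 24 = 22
Result: 22:07

22:07


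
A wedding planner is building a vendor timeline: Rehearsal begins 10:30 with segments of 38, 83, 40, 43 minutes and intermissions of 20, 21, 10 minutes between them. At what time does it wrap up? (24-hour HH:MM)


Start: 10:30 = 630 min from midnight
  after task 1 (38 min): 11:08
  after break (20 min): 11:28
  after task 2 (83 min): 12:51
  after break (21 min): 13:12
  after task 3 (40 min): 13:52
  after break (10 min): 14:02
  after task 4 (43 min): 14:45
Total elapsed: 255 minutes
End time: 14:45

14:45


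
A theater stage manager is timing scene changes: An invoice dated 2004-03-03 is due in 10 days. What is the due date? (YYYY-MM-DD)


Start: 2004-03-03
Adding 10 days
Days remaining in March: 28
Result: 2004-03-13

2004-03-13


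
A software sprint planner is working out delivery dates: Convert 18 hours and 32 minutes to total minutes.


Hours: 18
Extra minutes: 32
Minutes per hour: 60
Hours to minutes: 18 x 60 = 1080
Total: 1080 + 32 = 1112

1112


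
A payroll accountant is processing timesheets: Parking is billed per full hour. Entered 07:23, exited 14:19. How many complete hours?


Start: 07:23
End: 14:19
Hour difference: 14 - 7 = 7 hours
Minute difference: 19 - 23 = -4 minutes
Total minutes: 416
Complete hours: 416 / 60 = 6 (remainder 56)

6


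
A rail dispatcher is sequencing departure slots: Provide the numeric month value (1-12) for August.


Calendar month order:
7. July
8. August <--
9. September
August is month number 8

8


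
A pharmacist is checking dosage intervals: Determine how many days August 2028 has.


Month: August
Year: 2028
August is a 31-day month
Total: 31 days

31


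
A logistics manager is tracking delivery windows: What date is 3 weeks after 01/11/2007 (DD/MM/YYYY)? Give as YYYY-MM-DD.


Start: 2007-11-01
Weeks to add: 3
Convert to days: 3 x 7 = 21 days
Add 21 days to 2007-11-01
Result: 2007-11-22

2007-11-22


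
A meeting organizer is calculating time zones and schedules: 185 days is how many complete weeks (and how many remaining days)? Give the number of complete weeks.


Total days: 185
Days per week: 7
Division: 185 / 7 = 26 remainder 3
Complete weeks: 26
Remaining days: 3

26


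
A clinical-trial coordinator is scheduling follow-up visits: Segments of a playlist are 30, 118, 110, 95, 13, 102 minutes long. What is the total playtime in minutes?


Durations: 30, 118, 110, 95, 13, 102
Running sum: 30
+ 118 = 148
+ 110 = 258
+ 95 = 353
+ 13 = 366
+ 102 = 468
Total duration: 468 minutes
That is 7 hours and 48 minutes

468


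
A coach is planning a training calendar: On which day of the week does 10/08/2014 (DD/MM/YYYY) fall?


Date: 2014-08-10
January 1, 2014 is a Wednesday
Day of year: 222
Offset from Jan 1: 221 days
221 mod 7 = 4
Result: Sunday

Sunday


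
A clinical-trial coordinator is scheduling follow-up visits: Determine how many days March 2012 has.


Month: March
Year: 2012
March is a 31-day month
Total: 31 days

31


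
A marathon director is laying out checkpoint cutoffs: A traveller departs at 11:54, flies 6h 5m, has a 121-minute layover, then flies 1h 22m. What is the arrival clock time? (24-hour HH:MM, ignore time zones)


Depart: 11:54
Leg 1: +365 min -> 17:59
Layover: +121 min -> 20:00
Leg 2: +82 min -> 21:22
Total travel: 568 minutes = 9h 28m
Arrival: 21:22

21:22


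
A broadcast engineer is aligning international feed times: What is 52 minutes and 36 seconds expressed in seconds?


Minutes: 52
Extra seconds: 36
Seconds per minute: 60
Minutes to seconds: 52 x 60 = 3120
Total: 3120 + 36 = 3156

3156


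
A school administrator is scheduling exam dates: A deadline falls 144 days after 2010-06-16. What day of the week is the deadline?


Start: 2010-06-16 (Wednesday)
Step 1 - find target date: add 144 days
  2010-06-16 + 144 days = 2010-11-07
Step 2 - day of week:
  144 mod 7 = 4
  Wednesday + 4 days -> Sunday
Result: Sunday (2010-11-07)

Sunday


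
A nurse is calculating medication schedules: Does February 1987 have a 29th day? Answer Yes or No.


Year: 1987
Divisible by 4? 1987 / 4 = 496.75 -> No
Not divisible by 4, so NOT a leap year

No


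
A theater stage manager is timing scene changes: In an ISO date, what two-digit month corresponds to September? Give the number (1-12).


Calendar month order:
8. August
9. September <--
10. October
September is month number 9

9


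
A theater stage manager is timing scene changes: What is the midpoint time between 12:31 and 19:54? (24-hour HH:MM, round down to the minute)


Start time: 12:31 = 751 minutes from midnight
End time: 19:54 = 1194 minutes from midnight
Sum: 751 + 1194 = 1945
Midpoint: 1945 / 2 = 972 minutes
Convert: 972 / 60 = 16 hours, 12 minutes
Result: 16:12

16:12


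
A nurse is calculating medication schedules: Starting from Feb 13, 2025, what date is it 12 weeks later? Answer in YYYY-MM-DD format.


Start: 2025-02-13
Weeks to add: 12
Convert to days: 12 x 7 = 84 days
Add 84 days to 2025-02-13
Result: 2025-05-08

2025-05-08


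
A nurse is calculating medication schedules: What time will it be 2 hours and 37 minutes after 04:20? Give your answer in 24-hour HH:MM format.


Start time: 04:20
Adding: 2 hours 37 minutes
Minutes: 20 + 37 = 57
Hours: 4 + 2 + 0 = 6
Result: 06:57

06:57


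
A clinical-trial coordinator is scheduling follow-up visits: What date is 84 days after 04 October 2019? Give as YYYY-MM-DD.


Start: 2019-10-04
Adding 84 days
Days remaining in October: 27
After October: 57 days still to add
November 2019: 30 days, 27 remaining
December 2019 has 31 days, need 27
Result: 2019-12-27

2019-12-27


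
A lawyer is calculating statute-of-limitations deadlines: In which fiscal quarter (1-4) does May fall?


Month: May (month 5)
Q1: January-March (months 1-3)
Q2: April-June (months 4-6)
Q3: July-September (months 7-9)
Q4: October-December (months 10-12)
Month 5 falls in Q2

2


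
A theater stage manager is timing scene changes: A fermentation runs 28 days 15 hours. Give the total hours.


Days: 28
Extra hours: 15
Hours per day: 24
Days to hours: 28 x 24 = 672
Total: 672 + 15 = 687

687


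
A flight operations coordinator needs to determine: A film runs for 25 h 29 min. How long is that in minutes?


Hours: 25
Minutes: 29
Convert hours to minutes: 25 x 60 = 1500
Add remaining minutes: 1500 + 29 = 1529

1529


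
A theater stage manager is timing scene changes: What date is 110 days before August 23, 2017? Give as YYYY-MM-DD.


Start: 2017-08-23
Subtracting 110 days
Days already passed in August: 23
After going back through August: 87 more days to subtract
July 2017: 31 days, 56 remaining
June 2017: 30 days, 26 remaining
May 2017 has 31 days, need 26
Result: 2017-05-05

2017-05-05


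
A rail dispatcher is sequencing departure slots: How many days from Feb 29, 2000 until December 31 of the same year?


Start: February 29, 2000
End: December 31, 2000
Days left in February: 0
March: 31
April: 30
May: 31
June: 30
... plus remaining months
Sum of remaining months: 306
Total: 0 + 306 = 306

306


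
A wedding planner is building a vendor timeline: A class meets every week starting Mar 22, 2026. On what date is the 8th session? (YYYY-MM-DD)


First occurrence: 2026-03-22 (occurrence 1)
Each occurrence is 7 days after the previous.
Occurrence 8 is 7 weeks after the first.
7 weeks = 49 days
2026-03-22 + 49 days = 2026-05-10

2026-05-10


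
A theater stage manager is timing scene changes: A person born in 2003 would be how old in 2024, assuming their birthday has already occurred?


Birth year: 2003
Current year: 2024
Age = current year - birth year
Age = 2024 - 2003 = 21

21


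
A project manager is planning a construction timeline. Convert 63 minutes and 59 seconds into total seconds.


Minutes: 63
Seconds: 59
Convert minutes to seconds: 63 x 60 = 3780
Add remaining seconds: 3780 + 59 = 3839

3839


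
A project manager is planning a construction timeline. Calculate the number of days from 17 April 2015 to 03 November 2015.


Start date: 2015-04-17
End date: 2015-11-03
Apr 2015: +14 days
May 2015: +31 days
Jun 2015: +30 days
... (5 more months)
Total: 200 days

200


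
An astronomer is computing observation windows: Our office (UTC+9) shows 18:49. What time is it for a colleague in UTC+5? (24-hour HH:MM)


Local time: 18:49 at UTC+9 (offset 9h)
Target zone: UTC+5 (offset 5h)
Difference: 5 - (9) = -4 hours
Calculation: 18 + (-4) = 14
Result: 14:49

14:49


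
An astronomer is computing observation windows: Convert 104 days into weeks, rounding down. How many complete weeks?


Total days: 104
Days per week: 7
Division: 104 / 7 = 14 remainder 6
Complete weeks: 14
Remaining days: 6

14


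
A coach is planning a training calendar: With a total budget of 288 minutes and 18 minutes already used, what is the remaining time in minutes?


Total budget: 288 minutes
Time used: 18 minutes
Remaining: 288 - 18 = 270 minutes
Percent used: 6.2%
Percent remaining: 93.8%

270


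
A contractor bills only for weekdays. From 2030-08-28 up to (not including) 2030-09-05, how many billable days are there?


Start: 2030-08-28 (Wednesday)
End (exclusive): 2030-09-05 (Thursday)
Total calendar days: 8
Full weeks: 8 // 7 = 1 -> 5 weekdays
Remaining 1 days starting on Wednesday:
  Wed(w) -> 1 weekdays
Total business days: 5 + 1 = 6

6


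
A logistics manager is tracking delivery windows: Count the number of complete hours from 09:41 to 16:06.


Start: 09:41
End: 16:06
Hour difference: 16 - 9 = 7 hours
Minute difference: 6 - 41 = -35 minutes
Total minutes: 385
Complete hours: 385 / 60 = 6 (remainder 25)

6


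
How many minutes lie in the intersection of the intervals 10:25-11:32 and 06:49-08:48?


Interval A: [625, 692] minutes from midnight
Interval B: [409, 528] minutes from midnight
Overlap start = max(625, 409) = 625
Overlap end = min(692, 528) = 528
End <= start, so the intervals do not overlap: 0 minutes

0


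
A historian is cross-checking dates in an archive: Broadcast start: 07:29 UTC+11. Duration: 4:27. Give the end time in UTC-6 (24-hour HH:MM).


Start: 07:29 in UTC+11
Step 1 - add duration:
  minutes: 29 + 27 = 56
  hours: 7 + 4 + 0 = 11
  end in UTC+11: 11:56
Step 2 - convert UTC+11 -> UTC-6:
  offset difference: -6 - (11) = -17 hours
  11 + (-17) = -6 -> mod 24 = 18
Result: 18:56 in UTC-6

18:56


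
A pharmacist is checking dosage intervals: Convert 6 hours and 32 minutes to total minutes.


Hours: 6
Extra minutes: 32
Minutes per hour: 60
Hours to minutes: 6 x 60 = 360
Total: 360 + 32 = 392

392


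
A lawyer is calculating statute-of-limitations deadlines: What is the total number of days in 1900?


Year: 1900
Check leap year rules:
Divisible by 4? Yes
Divisible by 100? Yes
Divisible by 400? No
1900 is not a leap year
Days: 365

365


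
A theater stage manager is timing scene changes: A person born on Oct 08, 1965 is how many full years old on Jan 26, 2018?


Birth: 1965-10-08
Reference: 2018-01-26
Year difference: 2018 - 1965 = 53
Has birthday (10-08) occurred by 01-26? No
Birthday not yet reached this year -> subtract 1
Age in full years: 52

52


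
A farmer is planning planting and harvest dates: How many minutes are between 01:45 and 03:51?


Start time: 01:45 = 105 minutes from midnight
End time: 03:51 = 231 minutes from midnight
Difference: 231 - 105 = 126 minutes
That is 2 hours and 6 minutes

126


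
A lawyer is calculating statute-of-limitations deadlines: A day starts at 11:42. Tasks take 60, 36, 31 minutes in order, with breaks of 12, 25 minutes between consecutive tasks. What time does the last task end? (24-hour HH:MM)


Start: 11:42 = 702 min from midnight
  after task 1 (60 min): 12:42
  after break (12 min): 12:54
  after task 2 (36 min): 13:30
  after break (25 min): 13:55
  after task 3 (31 min): 14:26
Total elapsed: 164 minutes
End time: 14:26

14:26


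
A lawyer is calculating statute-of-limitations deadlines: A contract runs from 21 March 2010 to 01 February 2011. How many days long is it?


Start date: 2010-03-21
End date: 2011-02-01
Mar 2010: +11 days
Apr 2010: +30 days
May 2010: +31 days
... (8 more months)
Total: 317 days

317


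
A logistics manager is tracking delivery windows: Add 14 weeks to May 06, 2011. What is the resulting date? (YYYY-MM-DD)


Start: 2011-05-06
Weeks to add: 14
Convert to days: 14 x 7 = 98 days
Add 98 days to 2011-05-06
Result: 2011-08-12

2011-08-12


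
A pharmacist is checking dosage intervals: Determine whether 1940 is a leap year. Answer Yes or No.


Year: 1940
Divisible by 4? 1940 / 4 = 485.0 -> Yes
Divisible by 100? 1940 / 100 = 19.4 -> No
Divisible by 4 but not 100, so it IS a leap year

Yes


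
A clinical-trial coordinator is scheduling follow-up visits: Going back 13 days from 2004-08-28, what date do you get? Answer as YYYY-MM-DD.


Start: 2004-08-28
Subtracting 13 days
Days already passed in August: 28
Result: 2004-08-15

2004-08-15


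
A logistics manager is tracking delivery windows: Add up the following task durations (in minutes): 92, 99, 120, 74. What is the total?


Durations: 92, 99, 120, 74
Running sum: 92
+ 99 = 191
+ 120 = 311
+ 74 = 385
Total duration: 385 minutes
That is 6 hours and 25 minutes

385


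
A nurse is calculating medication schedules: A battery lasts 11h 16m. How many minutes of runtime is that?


Hours: 11
Extra minutes: 16
Minutes per hour: 60
Hours to minutes: 11 x 60 = 660
Total: 660 + 16 = 676

676


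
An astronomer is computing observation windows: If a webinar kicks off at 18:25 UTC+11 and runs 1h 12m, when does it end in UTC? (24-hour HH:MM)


Start: 18:25 in UTC+11
Step 1 - add duration:
  minutes: 25 + 12 = 37
  hours: 18 + 1 + 0 = 19
  end in UTC+11: 19:37
Step 2 - convert UTC+11 -> UTC:
  offset difference: 0 - (11) = -11 hours
  19 + (-11) = 8 -> mod 24 = 8
Result: 08:37 in UTC

08:37


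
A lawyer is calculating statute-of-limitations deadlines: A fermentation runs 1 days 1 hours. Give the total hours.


Days: 1
Extra hours: 1
Hours per day: 24
Days to hours: 1 x 24 = 24
Total: 24 + 1 = 25

25


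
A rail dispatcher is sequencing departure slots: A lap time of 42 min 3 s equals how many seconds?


Minutes: 42
Seconds: 3
Convert minutes to seconds: 42 x 60 = 2520
Add remaining seconds: 2520 + 3 = 2523

2523


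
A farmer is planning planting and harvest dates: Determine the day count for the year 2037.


Year: 2037
Check leap year rules:
Divisible by 4? No
2037 is not a leap year
Days: 365

365


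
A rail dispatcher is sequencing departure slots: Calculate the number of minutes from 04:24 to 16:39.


Start time: 04:24 = 264 minutes from midnight
End time: 16:39 = 999 minutes from midnight
Difference: 999 - 264 = 735 minutes
That is 12 hours and 15 minutes

735


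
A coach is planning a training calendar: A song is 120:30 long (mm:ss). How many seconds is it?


Minutes: 120
Extra seconds: 30
Seconds per minute: 60
Minutes to seconds: 120 x 60 = 7200
Total: 7200 + 30 = 7230

7230
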